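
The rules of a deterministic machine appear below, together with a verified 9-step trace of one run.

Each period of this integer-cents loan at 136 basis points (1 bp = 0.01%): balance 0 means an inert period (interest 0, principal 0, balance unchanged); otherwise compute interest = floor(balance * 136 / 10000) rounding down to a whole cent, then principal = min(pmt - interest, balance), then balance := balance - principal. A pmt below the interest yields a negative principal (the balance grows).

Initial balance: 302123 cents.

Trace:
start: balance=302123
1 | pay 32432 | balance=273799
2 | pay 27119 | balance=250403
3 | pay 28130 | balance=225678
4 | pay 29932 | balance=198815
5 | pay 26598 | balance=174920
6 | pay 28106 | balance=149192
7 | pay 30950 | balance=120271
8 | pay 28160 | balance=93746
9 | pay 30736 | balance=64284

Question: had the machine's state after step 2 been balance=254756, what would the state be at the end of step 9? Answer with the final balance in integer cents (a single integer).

state after step 2 := balance=254756
3 | pay 28130 | balance=230090
4 | pay 29932 | balance=203287
5 | pay 26598 | balance=179453
6 | pay 28106 | balance=153787
7 | pay 30950 | balance=124928
8 | pay 28160 | balance=98467
9 | pay 30736 | balance=69070

69070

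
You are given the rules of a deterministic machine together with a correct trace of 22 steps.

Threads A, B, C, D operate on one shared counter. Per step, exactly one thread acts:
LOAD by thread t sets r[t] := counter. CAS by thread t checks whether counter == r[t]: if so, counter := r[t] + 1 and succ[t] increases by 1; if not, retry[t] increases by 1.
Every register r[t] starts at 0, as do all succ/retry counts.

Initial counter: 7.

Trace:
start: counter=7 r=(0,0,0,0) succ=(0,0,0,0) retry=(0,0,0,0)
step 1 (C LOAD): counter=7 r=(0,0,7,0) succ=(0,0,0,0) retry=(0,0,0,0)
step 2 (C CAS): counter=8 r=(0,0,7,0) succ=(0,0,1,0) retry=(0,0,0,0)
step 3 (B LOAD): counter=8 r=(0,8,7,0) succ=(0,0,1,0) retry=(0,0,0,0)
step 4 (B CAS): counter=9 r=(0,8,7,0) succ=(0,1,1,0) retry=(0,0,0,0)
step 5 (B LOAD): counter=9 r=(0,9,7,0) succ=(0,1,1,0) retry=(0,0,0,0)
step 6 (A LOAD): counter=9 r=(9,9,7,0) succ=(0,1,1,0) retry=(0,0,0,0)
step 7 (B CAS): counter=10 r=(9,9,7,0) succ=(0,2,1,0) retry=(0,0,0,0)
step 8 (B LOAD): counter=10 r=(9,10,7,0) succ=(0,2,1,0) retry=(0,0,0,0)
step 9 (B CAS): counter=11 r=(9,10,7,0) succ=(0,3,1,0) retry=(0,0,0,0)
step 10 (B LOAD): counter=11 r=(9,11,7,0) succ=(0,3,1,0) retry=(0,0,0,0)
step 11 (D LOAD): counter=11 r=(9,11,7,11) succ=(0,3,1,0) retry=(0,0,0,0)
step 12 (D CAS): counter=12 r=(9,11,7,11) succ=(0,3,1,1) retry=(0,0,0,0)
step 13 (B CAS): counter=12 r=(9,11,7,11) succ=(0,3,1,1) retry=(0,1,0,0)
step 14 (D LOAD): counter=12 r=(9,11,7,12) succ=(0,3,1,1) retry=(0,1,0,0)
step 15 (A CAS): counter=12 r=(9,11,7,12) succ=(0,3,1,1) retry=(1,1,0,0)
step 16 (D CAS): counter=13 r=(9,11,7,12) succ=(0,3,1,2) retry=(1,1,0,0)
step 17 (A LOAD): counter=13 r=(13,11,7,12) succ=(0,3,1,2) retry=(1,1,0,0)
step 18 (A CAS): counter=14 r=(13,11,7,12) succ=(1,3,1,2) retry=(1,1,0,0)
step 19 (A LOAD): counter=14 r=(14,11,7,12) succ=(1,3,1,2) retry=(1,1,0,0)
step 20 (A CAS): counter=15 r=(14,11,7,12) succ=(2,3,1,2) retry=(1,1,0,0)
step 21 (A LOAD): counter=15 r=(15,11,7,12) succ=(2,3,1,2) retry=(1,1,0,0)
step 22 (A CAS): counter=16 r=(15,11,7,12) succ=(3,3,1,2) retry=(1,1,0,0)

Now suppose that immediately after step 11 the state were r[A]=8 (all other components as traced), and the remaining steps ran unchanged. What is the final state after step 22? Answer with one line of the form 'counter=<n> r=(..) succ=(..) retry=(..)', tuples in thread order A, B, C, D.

state after step 11 := counter=11 r=(8,11,7,11) succ=(0,3,1,0) retry=(0,0,0,0)
step 12 (D CAS): counter=12 r=(8,11,7,11) succ=(0,3,1,1) retry=(0,0,0,0)
step 13 (B CAS): counter=12 r=(8,11,7,11) succ=(0,3,1,1) retry=(0,1,0,0)
step 14 (D LOAD): counter=12 r=(8,11,7,12) succ=(0,3,1,1) retry=(0,1,0,0)
step 15 (A CAS): counter=12 r=(8,11,7,12) succ=(0,3,1,1) retry=(1,1,0,0)
step 16 (D CAS): counter=13 r=(8,11,7,12) succ=(0,3,1,2) retry=(1,1,0,0)
step 17 (A LOAD): counter=13 r=(13,11,7,12) succ=(0,3,1,2) retry=(1,1,0,0)
step 18 (A CAS): counter=14 r=(13,11,7,12) succ=(1,3,1,2) retry=(1,1,0,0)
step 19 (A LOAD): counter=14 r=(14,11,7,12) succ=(1,3,1,2) retry=(1,1,0,0)
step 20 (A CAS): counter=15 r=(14,11,7,12) succ=(2,3,1,2) retry=(1,1,0,0)
step 21 (A LOAD): counter=15 r=(15,11,7,12) succ=(2,3,1,2) retry=(1,1,0,0)
step 22 (A CAS): counter=16 r=(15,11,7,12) succ=(3,3,1,2) retry=(1,1,0,0)

counter=16 r=(15,11,7,12) succ=(3,3,1,2) retry=(1,1,0,0)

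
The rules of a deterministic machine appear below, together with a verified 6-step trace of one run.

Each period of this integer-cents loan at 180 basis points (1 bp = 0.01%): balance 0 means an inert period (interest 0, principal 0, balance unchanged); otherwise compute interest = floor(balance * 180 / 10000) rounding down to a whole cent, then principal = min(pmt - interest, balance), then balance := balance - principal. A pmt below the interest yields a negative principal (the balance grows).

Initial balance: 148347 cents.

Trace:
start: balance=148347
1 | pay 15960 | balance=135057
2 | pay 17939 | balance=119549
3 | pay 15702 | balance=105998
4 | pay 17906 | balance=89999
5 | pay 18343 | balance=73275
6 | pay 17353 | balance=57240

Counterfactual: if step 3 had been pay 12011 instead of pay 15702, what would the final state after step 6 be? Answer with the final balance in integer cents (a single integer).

61135

(re-executing from step 3 with the substitution; state before step 3: balance=119549)
3 | pay 12011 | balance=109689
4 | pay 17906 | balance=93757
5 | pay 18343 | balance=77101
6 | pay 17353 | balance=61135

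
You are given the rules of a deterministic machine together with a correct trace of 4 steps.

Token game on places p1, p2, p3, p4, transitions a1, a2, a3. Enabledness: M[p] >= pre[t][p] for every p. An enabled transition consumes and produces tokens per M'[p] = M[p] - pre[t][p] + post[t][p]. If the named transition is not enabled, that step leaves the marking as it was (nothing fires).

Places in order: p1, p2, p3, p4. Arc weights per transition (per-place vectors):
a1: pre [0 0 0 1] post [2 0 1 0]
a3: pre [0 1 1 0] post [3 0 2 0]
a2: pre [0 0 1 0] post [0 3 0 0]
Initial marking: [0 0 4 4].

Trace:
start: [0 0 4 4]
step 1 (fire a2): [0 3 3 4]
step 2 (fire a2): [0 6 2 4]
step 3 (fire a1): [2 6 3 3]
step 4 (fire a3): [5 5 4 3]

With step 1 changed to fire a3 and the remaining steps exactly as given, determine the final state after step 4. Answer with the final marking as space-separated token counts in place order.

5 2 5 3

(re-executing from step 1 with the substitution; state before step 1: [0 0 4 4])
step 1 (fire a3): [0 0 4 4]
step 2 (fire a2): [0 3 3 4]
step 3 (fire a1): [2 3 4 3]
step 4 (fire a3): [5 2 5 3]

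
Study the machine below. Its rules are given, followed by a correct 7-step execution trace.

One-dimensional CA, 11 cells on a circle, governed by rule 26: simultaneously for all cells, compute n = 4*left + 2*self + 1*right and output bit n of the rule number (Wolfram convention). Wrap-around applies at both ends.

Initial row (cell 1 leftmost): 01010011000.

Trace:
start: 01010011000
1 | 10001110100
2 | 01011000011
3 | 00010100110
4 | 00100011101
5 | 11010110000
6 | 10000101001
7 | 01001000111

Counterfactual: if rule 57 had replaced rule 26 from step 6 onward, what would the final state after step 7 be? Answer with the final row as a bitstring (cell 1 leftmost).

01011011001

(re-executing steps 6..7 under rule 57; state before step 6: 11010110000)
6 | 10101101110
7 | 01011011001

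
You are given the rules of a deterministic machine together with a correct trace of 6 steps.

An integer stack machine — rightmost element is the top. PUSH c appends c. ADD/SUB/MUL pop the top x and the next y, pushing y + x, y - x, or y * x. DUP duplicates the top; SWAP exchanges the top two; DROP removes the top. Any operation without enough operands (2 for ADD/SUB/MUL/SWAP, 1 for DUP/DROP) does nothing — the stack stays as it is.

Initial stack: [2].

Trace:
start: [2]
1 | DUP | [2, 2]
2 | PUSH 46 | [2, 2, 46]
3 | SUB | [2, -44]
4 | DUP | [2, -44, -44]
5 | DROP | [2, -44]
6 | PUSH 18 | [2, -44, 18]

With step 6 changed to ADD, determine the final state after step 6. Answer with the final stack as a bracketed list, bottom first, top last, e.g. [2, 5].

(re-executing from step 6 with the substitution; state before step 6: [2, -44])
6 | ADD | [-42]

[-42]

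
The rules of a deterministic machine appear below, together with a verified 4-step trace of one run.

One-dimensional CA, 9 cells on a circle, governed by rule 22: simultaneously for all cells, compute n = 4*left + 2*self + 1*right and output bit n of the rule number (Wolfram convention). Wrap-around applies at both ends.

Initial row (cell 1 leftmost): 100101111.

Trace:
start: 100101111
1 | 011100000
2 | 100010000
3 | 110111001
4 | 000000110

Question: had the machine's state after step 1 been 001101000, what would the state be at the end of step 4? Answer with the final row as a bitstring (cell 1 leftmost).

000011110

state after step 1 := 001101000
2 | 010001100
3 | 111010010
4 | 000011110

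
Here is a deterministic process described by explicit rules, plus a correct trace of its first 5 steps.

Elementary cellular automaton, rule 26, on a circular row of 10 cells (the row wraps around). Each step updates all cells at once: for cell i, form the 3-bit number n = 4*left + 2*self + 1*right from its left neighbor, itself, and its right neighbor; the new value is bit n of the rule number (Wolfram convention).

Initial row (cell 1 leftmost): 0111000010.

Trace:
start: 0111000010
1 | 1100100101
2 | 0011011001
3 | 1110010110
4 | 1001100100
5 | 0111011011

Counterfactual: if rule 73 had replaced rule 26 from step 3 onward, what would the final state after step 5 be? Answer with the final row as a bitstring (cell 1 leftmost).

(re-executing steps 3..5 under rule 73; state before step 3: 0011011001)
3 | 0011011000
4 | 1011011011
5 | 1011011010

1011011010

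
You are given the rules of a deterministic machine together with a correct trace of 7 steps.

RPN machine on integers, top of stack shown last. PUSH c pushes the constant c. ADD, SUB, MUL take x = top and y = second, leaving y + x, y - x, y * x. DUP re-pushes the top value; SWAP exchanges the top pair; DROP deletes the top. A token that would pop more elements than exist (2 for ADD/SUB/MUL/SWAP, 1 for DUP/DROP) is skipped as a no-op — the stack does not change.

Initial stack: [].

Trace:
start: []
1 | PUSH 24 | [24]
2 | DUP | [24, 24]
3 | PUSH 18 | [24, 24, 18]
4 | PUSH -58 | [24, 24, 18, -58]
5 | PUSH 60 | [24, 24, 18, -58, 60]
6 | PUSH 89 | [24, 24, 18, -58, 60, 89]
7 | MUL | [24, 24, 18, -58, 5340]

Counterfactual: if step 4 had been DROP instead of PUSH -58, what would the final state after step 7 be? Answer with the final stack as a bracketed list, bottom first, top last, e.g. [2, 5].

(re-executing from step 4 with the substitution; state before step 4: [24, 24, 18])
4 | DROP | [24, 24]
5 | PUSH 60 | [24, 24, 60]
6 | PUSH 89 | [24, 24, 60, 89]
7 | MUL | [24, 24, 5340]

[24, 24, 5340]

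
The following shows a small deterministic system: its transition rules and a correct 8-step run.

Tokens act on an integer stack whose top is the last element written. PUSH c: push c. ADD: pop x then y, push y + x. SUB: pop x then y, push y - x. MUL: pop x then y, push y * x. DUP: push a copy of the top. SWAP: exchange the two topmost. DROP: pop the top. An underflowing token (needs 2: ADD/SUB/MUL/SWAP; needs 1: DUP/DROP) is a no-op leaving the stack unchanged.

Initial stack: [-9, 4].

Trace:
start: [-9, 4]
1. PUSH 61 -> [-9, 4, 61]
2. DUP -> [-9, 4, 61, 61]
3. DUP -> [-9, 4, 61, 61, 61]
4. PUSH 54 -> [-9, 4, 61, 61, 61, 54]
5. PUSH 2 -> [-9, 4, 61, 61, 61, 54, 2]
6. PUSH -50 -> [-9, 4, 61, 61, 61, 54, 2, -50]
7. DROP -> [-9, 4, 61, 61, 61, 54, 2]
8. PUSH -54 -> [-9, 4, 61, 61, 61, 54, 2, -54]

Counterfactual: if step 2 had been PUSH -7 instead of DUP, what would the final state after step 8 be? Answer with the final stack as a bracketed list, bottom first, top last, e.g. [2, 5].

[-9, 4, 61, -7, -7, 54, 2, -54]

(re-executing from step 2 with the substitution; state before step 2: [-9, 4, 61])
2. PUSH -7 -> [-9, 4, 61, -7]
3. DUP -> [-9, 4, 61, -7, -7]
4. PUSH 54 -> [-9, 4, 61, -7, -7, 54]
5. PUSH 2 -> [-9, 4, 61, -7, -7, 54, 2]
6. PUSH -50 -> [-9, 4, 61, -7, -7, 54, 2, -50]
7. DROP -> [-9, 4, 61, -7, -7, 54, 2]
8. PUSH -54 -> [-9, 4, 61, -7, -7, 54, 2, -54]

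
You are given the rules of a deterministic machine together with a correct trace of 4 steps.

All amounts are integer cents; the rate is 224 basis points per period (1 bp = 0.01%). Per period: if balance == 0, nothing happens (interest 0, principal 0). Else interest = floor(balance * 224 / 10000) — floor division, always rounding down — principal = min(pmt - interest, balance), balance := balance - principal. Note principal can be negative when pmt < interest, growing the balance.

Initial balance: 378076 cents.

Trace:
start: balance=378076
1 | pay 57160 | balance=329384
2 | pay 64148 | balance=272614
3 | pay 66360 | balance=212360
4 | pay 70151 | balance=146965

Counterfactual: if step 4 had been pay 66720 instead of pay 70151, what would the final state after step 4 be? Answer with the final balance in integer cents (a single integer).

150396

(re-executing from step 4 with the substitution; state before step 4: balance=212360)
4 | pay 66720 | balance=150396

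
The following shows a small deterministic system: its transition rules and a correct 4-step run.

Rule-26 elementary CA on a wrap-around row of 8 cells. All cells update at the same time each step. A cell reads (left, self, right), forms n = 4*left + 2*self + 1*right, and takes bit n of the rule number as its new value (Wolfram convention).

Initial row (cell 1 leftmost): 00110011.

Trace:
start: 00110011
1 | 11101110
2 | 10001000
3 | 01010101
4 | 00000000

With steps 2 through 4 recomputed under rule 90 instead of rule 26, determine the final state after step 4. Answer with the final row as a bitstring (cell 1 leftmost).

(re-executing steps 2..4 under rule 90; state before step 2: 11101110)
2 | 10101010
3 | 00000000
4 | 00000000

00000000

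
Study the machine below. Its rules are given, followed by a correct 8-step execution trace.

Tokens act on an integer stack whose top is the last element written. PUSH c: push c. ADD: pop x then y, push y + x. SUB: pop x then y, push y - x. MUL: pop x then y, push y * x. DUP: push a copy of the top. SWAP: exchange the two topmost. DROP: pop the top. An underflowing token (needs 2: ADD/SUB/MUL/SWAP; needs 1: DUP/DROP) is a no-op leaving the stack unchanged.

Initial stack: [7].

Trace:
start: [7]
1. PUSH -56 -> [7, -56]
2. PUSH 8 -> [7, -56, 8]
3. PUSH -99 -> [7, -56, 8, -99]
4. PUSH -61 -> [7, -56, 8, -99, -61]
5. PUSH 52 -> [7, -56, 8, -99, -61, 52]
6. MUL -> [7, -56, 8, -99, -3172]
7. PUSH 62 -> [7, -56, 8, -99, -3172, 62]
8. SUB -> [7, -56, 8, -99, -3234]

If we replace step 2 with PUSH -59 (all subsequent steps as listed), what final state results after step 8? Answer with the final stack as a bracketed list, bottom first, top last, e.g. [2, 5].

[7, -56, -59, -99, -3234]

(re-executing from step 2 with the substitution; state before step 2: [7, -56])
2. PUSH -59 -> [7, -56, -59]
3. PUSH -99 -> [7, -56, -59, -99]
4. PUSH -61 -> [7, -56, -59, -99, -61]
5. PUSH 52 -> [7, -56, -59, -99, -61, 52]
6. MUL -> [7, -56, -59, -99, -3172]
7. PUSH 62 -> [7, -56, -59, -99, -3172, 62]
8. SUB -> [7, -56, -59, -99, -3234]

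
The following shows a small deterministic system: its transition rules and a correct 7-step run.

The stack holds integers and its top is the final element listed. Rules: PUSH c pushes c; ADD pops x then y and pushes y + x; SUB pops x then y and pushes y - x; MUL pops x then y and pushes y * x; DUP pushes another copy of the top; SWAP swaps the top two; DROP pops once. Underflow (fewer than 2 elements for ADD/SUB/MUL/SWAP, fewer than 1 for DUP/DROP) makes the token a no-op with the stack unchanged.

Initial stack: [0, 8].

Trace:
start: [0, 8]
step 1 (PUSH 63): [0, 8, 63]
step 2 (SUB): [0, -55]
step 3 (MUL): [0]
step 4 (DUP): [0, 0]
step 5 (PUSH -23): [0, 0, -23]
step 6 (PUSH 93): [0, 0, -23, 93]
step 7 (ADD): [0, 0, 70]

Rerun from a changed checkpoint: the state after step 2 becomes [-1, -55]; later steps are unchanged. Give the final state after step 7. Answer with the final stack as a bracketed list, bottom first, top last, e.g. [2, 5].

[55, 55, 70]

state after step 2 := [-1, -55]
step 3 (MUL): [55]
step 4 (DUP): [55, 55]
step 5 (PUSH -23): [55, 55, -23]
step 6 (PUSH 93): [55, 55, -23, 93]
step 7 (ADD): [55, 55, 70]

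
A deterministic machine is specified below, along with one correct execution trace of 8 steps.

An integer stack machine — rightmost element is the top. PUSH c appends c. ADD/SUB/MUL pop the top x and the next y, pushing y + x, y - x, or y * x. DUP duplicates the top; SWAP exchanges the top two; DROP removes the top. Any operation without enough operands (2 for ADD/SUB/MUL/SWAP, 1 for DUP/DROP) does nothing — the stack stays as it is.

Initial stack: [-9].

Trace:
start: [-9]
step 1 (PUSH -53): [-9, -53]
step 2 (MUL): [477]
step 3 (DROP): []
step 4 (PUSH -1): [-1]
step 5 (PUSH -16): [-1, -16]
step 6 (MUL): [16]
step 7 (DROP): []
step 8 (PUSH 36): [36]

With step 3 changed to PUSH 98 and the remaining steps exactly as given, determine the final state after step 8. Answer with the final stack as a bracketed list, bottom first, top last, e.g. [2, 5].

[477, 98, 36]

(re-executing from step 3 with the substitution; state before step 3: [477])
step 3 (PUSH 98): [477, 98]
step 4 (PUSH -1): [477, 98, -1]
step 5 (PUSH -16): [477, 98, -1, -16]
step 6 (MUL): [477, 98, 16]
step 7 (DROP): [477, 98]
step 8 (PUSH 36): [477, 98, 36]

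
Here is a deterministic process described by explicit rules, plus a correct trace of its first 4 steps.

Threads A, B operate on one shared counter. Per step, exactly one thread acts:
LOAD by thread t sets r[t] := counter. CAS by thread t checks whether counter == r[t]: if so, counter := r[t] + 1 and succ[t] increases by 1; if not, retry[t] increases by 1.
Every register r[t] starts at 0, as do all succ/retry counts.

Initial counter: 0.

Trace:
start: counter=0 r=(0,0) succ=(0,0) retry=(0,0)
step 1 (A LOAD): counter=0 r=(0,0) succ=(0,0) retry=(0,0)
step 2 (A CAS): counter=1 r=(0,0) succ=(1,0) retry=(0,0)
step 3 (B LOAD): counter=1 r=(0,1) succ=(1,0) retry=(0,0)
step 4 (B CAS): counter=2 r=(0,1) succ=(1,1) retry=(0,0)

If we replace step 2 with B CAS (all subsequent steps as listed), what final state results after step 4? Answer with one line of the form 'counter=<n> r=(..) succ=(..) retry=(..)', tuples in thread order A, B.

counter=2 r=(0,1) succ=(0,2) retry=(0,0)

(re-executing from step 2 with the substitution; state before step 2: counter=0 r=(0,0) succ=(0,0) retry=(0,0))
step 2 (B CAS): counter=1 r=(0,0) succ=(0,1) retry=(0,0)
step 3 (B LOAD): counter=1 r=(0,1) succ=(0,1) retry=(0,0)
step 4 (B CAS): counter=2 r=(0,1) succ=(0,2) retry=(0,0)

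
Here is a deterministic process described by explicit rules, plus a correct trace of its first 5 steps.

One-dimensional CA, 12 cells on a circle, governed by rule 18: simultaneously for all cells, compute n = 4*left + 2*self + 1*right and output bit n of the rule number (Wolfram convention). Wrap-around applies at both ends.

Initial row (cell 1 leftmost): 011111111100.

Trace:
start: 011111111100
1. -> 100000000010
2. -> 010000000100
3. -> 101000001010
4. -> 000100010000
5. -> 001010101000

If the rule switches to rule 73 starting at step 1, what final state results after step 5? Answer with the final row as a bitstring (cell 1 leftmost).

(re-executing steps 1..5 under rule 73; state before step 1: 011111111100)
1. -> 010000000101
2. -> 000111110000
3. -> 110100010111
4. -> 010001000100
5. -> 000100010001

000100010001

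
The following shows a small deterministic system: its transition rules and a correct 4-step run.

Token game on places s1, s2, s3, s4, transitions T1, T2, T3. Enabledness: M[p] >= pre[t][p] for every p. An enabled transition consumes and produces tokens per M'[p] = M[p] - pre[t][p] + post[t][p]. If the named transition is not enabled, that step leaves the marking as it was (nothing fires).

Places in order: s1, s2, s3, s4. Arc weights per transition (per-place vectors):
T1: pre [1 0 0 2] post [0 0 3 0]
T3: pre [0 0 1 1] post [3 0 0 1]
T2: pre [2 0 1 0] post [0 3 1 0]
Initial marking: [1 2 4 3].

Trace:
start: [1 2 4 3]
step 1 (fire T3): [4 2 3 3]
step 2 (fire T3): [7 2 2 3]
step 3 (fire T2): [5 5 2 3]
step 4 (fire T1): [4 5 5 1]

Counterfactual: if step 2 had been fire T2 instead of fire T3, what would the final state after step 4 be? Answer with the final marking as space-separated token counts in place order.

0 8 3 3

(re-executing from step 2 with the substitution; state before step 2: [4 2 3 3])
step 2 (fire T2): [2 5 3 3]
step 3 (fire T2): [0 8 3 3]
step 4 (fire T1): [0 8 3 3]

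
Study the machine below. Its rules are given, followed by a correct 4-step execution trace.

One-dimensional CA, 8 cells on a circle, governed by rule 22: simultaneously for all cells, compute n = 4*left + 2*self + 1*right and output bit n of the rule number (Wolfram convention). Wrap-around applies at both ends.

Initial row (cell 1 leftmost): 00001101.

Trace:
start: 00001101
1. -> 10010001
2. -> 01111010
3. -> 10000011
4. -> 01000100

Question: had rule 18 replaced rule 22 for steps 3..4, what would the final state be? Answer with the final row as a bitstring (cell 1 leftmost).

01000010

(re-executing steps 3..4 under rule 18; state before step 3: 01111010)
3. -> 10000001
4. -> 01000010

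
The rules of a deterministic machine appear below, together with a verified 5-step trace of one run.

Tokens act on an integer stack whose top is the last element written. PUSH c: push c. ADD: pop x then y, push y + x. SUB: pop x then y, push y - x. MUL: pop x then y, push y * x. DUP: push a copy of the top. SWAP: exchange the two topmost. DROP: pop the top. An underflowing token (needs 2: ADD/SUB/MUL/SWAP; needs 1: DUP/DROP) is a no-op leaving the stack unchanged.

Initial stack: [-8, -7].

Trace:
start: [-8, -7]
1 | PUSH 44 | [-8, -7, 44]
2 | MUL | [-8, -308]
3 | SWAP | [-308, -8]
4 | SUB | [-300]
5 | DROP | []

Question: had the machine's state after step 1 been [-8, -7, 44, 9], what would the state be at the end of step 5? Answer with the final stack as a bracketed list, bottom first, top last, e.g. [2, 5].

state after step 1 := [-8, -7, 44, 9]
2 | MUL | [-8, -7, 396]
3 | SWAP | [-8, 396, -7]
4 | SUB | [-8, 403]
5 | DROP | [-8]

[-8]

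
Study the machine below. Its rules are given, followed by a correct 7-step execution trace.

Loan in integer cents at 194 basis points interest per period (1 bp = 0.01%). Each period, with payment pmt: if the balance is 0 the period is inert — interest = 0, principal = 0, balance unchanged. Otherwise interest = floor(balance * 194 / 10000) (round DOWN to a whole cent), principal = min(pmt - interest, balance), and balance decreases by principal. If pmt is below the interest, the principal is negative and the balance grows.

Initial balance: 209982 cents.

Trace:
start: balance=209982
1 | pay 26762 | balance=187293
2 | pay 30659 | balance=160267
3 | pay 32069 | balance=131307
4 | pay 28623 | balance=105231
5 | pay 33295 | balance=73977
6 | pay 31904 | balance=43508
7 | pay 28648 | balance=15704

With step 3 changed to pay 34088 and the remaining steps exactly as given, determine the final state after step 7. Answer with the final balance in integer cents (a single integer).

13523

(re-executing from step 3 with the substitution; state before step 3: balance=160267)
3 | pay 34088 | balance=129288
4 | pay 28623 | balance=103173
5 | pay 33295 | balance=71879
6 | pay 31904 | balance=41369
7 | pay 28648 | balance=13523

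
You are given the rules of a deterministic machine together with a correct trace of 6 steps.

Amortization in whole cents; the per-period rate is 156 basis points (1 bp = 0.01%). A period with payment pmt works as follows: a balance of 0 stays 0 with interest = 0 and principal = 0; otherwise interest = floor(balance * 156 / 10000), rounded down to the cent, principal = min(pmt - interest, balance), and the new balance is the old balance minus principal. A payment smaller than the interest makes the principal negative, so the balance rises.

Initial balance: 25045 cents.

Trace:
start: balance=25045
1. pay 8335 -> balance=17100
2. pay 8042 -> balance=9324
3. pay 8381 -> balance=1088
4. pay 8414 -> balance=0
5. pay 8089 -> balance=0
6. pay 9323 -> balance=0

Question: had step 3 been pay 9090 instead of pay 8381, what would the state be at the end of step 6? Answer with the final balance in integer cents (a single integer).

0

(re-executing from step 3 with the substitution; state before step 3: balance=9324)
3. pay 9090 -> balance=379
4. pay 8414 -> balance=0
5. pay 8089 -> balance=0
6. pay 9323 -> balance=0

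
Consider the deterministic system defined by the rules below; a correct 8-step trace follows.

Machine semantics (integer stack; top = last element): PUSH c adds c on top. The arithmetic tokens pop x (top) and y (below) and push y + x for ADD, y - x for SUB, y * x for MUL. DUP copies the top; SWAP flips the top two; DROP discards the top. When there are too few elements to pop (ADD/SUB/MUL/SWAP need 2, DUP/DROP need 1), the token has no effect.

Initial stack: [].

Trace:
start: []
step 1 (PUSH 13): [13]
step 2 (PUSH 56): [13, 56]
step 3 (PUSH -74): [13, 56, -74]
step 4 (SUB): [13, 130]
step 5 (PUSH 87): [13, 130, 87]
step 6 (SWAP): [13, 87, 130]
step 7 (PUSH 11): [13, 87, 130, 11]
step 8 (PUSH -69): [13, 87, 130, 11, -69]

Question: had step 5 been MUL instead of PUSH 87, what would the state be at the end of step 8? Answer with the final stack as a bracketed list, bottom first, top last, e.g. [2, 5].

(re-executing from step 5 with the substitution; state before step 5: [13, 130])
step 5 (MUL): [1690]
step 6 (SWAP): [1690]
step 7 (PUSH 11): [1690, 11]
step 8 (PUSH -69): [1690, 11, -69]

[1690, 11, -69]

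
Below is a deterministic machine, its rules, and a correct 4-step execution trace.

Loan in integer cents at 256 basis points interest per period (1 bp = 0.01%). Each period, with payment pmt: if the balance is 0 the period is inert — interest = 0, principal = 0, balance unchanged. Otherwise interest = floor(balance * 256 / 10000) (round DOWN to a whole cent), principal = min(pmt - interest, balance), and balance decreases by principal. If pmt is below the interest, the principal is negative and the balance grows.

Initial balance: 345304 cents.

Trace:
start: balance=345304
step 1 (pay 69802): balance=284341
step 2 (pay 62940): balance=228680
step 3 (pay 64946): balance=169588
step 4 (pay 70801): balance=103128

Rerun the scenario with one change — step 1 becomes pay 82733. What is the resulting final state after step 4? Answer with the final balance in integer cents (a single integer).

(re-executing from step 1 with the substitution; state before step 1: balance=345304)
step 1 (pay 82733): balance=271410
step 2 (pay 62940): balance=215418
step 3 (pay 64946): balance=155986
step 4 (pay 70801): balance=89178

89178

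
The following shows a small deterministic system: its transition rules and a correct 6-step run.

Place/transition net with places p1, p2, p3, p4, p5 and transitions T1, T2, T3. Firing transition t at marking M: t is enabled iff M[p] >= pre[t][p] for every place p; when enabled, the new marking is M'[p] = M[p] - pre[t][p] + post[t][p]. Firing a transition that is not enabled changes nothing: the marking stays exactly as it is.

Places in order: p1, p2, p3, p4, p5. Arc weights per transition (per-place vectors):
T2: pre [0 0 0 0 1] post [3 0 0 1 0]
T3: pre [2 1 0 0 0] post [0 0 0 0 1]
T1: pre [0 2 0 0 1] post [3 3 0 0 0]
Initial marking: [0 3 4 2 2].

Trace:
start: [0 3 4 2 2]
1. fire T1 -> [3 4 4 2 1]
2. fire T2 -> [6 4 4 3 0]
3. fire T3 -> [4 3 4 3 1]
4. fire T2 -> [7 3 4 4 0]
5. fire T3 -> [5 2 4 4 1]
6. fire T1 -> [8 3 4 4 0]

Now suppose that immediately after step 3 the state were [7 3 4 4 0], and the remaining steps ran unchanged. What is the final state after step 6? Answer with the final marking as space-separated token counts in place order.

state after step 3 := [7 3 4 4 0]
4. fire T2 -> [7 3 4 4 0]
5. fire T3 -> [5 2 4 4 1]
6. fire T1 -> [8 3 4 4 0]

8 3 4 4 0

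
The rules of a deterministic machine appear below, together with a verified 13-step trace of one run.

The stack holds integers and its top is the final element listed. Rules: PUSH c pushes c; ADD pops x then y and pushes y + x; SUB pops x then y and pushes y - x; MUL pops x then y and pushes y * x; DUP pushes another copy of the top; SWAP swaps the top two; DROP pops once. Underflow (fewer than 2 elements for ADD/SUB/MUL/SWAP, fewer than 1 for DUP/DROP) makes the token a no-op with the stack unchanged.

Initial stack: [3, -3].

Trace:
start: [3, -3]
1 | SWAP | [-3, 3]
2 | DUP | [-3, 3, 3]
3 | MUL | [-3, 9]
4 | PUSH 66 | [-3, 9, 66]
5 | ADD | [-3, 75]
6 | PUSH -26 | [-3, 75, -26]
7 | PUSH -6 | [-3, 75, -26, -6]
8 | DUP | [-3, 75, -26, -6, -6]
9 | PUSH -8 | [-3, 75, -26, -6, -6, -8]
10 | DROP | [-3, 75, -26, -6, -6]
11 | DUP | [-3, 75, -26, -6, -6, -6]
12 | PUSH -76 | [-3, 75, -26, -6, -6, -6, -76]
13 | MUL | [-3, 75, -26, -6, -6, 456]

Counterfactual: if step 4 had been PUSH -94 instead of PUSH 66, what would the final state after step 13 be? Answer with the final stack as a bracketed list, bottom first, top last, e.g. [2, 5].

(re-executing from step 4 with the substitution; state before step 4: [-3, 9])
4 | PUSH -94 | [-3, 9, -94]
5 | ADD | [-3, -85]
6 | PUSH -26 | [-3, -85, -26]
7 | PUSH -6 | [-3, -85, -26, -6]
8 | DUP | [-3, -85, -26, -6, -6]
9 | PUSH -8 | [-3, -85, -26, -6, -6, -8]
10 | DROP | [-3, -85, -26, -6, -6]
11 | DUP | [-3, -85, -26, -6, -6, -6]
12 | PUSH -76 | [-3, -85, -26, -6, -6, -6, -76]
13 | MUL | [-3, -85, -26, -6, -6, 456]

[-3, -85, -26, -6, -6, 456]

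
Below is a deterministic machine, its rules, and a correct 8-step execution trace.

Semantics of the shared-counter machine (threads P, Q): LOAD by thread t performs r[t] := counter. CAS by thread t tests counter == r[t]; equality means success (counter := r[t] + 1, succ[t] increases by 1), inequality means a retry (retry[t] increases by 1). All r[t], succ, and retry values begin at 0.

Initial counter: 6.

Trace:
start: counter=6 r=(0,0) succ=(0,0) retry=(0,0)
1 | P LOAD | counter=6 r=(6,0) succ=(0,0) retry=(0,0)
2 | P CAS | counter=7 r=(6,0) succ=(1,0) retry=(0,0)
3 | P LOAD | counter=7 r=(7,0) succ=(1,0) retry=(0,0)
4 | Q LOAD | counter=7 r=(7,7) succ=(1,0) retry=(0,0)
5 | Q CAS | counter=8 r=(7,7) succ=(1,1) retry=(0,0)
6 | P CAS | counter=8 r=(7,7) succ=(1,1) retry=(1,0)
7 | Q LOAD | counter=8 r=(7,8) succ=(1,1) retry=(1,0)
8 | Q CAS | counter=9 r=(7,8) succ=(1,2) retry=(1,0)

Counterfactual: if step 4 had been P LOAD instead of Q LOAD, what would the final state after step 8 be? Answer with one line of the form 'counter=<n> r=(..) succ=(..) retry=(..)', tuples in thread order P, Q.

(re-executing from step 4 with the substitution; state before step 4: counter=7 r=(7,0) succ=(1,0) retry=(0,0))
4 | P LOAD | counter=7 r=(7,0) succ=(1,0) retry=(0,0)
5 | Q CAS | counter=7 r=(7,0) succ=(1,0) retry=(0,1)
6 | P CAS | counter=8 r=(7,0) succ=(2,0) retry=(0,1)
7 | Q LOAD | counter=8 r=(7,8) succ=(2,0) retry=(0,1)
8 | Q CAS | counter=9 r=(7,8) succ=(2,1) retry=(0,1)

counter=9 r=(7,8) succ=(2,1) retry=(0,1)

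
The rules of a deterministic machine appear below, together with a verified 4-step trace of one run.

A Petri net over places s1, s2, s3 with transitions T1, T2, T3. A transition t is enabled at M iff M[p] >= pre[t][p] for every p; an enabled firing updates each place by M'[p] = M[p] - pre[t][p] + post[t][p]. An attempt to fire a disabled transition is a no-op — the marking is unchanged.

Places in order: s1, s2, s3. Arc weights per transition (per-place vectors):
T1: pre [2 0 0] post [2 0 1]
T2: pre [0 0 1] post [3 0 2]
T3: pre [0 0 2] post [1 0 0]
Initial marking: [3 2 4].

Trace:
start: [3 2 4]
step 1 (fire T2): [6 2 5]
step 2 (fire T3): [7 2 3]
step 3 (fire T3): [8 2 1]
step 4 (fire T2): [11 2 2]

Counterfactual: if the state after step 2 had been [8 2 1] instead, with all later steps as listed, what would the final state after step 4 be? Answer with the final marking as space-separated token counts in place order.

11 2 2

state after step 2 := [8 2 1]
step 3 (fire T3): [8 2 1]
step 4 (fire T2): [11 2 2]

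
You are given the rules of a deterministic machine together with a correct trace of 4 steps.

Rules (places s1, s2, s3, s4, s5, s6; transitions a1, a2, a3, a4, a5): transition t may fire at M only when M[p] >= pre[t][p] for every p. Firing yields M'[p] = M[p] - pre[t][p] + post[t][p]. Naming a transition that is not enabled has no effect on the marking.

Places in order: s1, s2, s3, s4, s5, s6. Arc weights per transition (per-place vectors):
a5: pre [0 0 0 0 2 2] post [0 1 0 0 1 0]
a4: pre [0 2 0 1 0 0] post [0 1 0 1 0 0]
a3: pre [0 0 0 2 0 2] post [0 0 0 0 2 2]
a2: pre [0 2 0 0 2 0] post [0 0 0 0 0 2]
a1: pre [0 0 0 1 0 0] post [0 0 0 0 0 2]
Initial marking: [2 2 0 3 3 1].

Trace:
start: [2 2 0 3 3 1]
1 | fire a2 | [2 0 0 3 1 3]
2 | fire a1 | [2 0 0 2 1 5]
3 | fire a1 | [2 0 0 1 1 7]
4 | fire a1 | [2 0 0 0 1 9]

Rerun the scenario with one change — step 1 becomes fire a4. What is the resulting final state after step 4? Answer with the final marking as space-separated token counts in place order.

(re-executing from step 1 with the substitution; state before step 1: [2 2 0 3 3 1])
1 | fire a4 | [2 1 0 3 3 1]
2 | fire a1 | [2 1 0 2 3 3]
3 | fire a1 | [2 1 0 1 3 5]
4 | fire a1 | [2 1 0 0 3 7]

2 1 0 0 3 7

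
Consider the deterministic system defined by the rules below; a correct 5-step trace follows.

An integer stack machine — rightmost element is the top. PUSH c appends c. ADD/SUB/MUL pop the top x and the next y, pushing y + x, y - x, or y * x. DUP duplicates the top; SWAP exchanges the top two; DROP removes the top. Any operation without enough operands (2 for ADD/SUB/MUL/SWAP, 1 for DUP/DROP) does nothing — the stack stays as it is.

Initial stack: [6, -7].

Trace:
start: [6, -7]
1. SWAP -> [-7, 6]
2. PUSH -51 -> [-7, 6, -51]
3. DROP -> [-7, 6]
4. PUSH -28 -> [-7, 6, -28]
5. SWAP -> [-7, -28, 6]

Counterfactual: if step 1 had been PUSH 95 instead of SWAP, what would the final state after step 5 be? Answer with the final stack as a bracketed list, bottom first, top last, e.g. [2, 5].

[6, -7, -28, 95]

(re-executing from step 1 with the substitution; state before step 1: [6, -7])
1. PUSH 95 -> [6, -7, 95]
2. PUSH -51 -> [6, -7, 95, -51]
3. DROP -> [6, -7, 95]
4. PUSH -28 -> [6, -7, 95, -28]
5. SWAP -> [6, -7, -28, 95]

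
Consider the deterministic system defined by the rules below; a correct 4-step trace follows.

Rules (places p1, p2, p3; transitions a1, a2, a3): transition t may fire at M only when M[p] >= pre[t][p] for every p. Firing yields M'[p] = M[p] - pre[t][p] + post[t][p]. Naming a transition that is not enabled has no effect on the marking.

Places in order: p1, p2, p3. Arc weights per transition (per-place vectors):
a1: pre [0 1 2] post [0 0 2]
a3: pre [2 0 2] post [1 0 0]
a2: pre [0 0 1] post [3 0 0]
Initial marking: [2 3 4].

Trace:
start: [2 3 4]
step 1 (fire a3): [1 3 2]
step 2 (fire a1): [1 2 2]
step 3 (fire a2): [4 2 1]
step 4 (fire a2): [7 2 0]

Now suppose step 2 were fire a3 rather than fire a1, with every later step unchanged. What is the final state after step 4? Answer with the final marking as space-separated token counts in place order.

7 3 0

(re-executing from step 2 with the substitution; state before step 2: [1 3 2])
step 2 (fire a3): [1 3 2]
step 3 (fire a2): [4 3 1]
step 4 (fire a2): [7 3 0]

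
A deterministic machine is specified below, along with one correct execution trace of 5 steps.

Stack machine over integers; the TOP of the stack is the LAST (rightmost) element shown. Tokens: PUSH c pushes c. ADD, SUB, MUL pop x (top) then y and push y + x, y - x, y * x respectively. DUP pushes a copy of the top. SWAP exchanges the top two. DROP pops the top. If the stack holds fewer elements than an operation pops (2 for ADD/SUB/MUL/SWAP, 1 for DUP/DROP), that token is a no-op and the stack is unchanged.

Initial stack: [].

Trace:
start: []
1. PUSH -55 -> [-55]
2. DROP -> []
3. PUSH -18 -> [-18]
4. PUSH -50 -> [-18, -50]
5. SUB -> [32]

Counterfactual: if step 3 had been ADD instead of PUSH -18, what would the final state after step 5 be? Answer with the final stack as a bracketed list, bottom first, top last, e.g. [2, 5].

(re-executing from step 3 with the substitution; state before step 3: [])
3. ADD -> []
4. PUSH -50 -> [-50]
5. SUB -> [-50]

[-50]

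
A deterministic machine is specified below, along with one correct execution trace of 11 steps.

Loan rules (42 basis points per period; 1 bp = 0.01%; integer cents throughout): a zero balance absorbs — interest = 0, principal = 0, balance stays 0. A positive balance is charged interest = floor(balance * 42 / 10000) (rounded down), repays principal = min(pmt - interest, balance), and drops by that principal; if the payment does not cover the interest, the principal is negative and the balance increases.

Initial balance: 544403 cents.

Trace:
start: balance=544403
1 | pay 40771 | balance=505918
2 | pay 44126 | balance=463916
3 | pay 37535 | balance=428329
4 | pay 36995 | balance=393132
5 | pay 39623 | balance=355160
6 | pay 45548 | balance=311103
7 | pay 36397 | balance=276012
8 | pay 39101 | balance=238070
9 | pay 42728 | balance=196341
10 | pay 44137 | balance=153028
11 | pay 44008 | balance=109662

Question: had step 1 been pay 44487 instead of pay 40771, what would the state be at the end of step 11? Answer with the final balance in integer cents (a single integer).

105788

(re-executing from step 1 with the substitution; state before step 1: balance=544403)
1 | pay 44487 | balance=502202
2 | pay 44126 | balance=460185
3 | pay 37535 | balance=424582
4 | pay 36995 | balance=389370
5 | pay 39623 | balance=351382
6 | pay 45548 | balance=307309
7 | pay 36397 | balance=272202
8 | pay 39101 | balance=234244
9 | pay 42728 | balance=192499
10 | pay 44137 | balance=149170
11 | pay 44008 | balance=105788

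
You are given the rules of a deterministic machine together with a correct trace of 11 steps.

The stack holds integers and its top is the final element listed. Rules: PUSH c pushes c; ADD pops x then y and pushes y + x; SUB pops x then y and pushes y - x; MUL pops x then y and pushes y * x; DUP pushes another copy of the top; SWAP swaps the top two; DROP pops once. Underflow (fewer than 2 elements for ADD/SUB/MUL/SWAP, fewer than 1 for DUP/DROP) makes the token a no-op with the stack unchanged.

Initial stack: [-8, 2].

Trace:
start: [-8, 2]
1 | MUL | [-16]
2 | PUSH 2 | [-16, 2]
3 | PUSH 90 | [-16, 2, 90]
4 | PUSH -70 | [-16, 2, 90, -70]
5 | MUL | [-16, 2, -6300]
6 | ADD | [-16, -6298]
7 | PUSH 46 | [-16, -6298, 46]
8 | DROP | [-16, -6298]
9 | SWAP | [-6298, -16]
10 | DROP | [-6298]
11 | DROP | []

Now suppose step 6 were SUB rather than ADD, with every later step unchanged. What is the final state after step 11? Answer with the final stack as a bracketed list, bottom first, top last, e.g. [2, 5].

(re-executing from step 6 with the substitution; state before step 6: [-16, 2, -6300])
6 | SUB | [-16, 6302]
7 | PUSH 46 | [-16, 6302, 46]
8 | DROP | [-16, 6302]
9 | SWAP | [6302, -16]
10 | DROP | [6302]
11 | DROP | []

[]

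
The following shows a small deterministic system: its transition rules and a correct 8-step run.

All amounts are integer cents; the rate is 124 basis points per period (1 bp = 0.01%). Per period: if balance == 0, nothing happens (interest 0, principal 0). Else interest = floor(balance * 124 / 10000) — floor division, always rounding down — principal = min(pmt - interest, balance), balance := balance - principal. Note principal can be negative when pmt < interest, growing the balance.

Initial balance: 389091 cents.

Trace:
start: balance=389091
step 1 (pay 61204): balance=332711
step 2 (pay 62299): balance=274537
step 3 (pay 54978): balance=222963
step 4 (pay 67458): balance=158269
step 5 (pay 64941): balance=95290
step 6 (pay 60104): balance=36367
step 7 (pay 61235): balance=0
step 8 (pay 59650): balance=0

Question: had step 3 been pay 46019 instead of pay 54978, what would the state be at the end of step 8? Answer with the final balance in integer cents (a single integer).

(re-executing from step 3 with the substitution; state before step 3: balance=274537)
step 3 (pay 46019): balance=231922
step 4 (pay 67458): balance=167339
step 5 (pay 64941): balance=104473
step 6 (pay 60104): balance=45664
step 7 (pay 61235): balance=0
step 8 (pay 59650): balance=0

0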